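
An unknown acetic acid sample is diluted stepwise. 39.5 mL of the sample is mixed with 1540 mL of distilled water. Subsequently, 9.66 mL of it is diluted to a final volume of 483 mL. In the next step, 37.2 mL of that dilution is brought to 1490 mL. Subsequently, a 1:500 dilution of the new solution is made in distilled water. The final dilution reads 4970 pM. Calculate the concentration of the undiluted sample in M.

0.199 M

Overall dilution factor = 39.99 × 50 × 40.05 × 500 = 4.00 × 10⁷.
Original = 4970 pM × 4.00 × 10⁷ = 1.99 × 10¹¹ pM = 0.199 M.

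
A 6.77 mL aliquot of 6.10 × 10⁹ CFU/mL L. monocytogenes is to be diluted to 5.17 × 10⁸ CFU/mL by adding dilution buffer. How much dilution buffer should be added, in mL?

73.1 mL

V₂ = C₁V₁/C₂ = 6.10 × 10⁹ × 6.77 / 5.17 × 10⁸ = 79.9 mL.
Diluent to add = V₂ − V₁ = 79.9 − 6.77 = 73.1 mL.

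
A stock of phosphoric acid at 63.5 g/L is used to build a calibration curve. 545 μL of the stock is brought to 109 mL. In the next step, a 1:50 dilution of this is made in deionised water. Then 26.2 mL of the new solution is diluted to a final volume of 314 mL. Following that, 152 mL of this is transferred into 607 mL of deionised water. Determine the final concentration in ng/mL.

106 ng/mL

Overall dilution factor = 200 × 50 × 11.98 × 4.993 = 5.98 × 10⁵.
63.5 g/L / 5.98 × 10⁵ = 1.06 × 10⁻⁴ g/L = 106 ng/mL.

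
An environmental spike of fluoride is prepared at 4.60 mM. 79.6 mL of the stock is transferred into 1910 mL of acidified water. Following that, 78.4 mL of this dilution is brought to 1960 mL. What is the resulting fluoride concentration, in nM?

Overall dilution factor = 24.99 × 25 = 625.
4.60 mM / 625 = 7.36 × 10⁻³ mM = 7360 nM.

7360 nM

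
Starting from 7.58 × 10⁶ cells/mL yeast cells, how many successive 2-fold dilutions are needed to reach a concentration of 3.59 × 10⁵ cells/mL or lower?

Need 2ⁿ ≥ 21.1, so n ≥ log(21.1)/log(2) = 4.40.
Minimum whole steps: n = 5.

5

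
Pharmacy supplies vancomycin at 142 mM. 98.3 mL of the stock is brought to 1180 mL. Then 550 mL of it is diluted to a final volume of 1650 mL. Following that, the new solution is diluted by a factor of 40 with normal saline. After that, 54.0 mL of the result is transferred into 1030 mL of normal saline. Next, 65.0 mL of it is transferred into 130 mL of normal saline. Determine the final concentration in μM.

1.64 μM

Overall dilution factor = 12.00 × 3 × 40 × 20.07 × 3 = 8.67 × 10⁴.
142 mM / 8.67 × 10⁴ = 1.64 × 10⁻³ mM = 1.64 μM.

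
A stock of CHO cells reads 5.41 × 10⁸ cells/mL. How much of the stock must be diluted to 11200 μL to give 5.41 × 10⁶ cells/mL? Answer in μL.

112 μL

V₁ = C₂V₂/C₁ = 5.41 × 10⁶ × 11200 / 5.41 × 10⁸ = 112 μL.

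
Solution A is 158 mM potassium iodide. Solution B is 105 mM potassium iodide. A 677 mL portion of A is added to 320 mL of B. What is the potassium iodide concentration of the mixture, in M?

C_mix = (C_A·V_A + C_B·V_B)/(V_A + V_B) = (158×677 + 105×320) / 997.0 = 141 mM = 0.141 M.

0.141 M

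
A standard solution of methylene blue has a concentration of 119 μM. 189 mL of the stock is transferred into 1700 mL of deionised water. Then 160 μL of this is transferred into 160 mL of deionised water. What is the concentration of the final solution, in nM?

11.9 nM

Overall dilution factor = 9.995 × 1001 = 1.00 × 10⁴.
119 μM / 1.00 × 10⁴ = 0.0119 μM = 11.9 nM.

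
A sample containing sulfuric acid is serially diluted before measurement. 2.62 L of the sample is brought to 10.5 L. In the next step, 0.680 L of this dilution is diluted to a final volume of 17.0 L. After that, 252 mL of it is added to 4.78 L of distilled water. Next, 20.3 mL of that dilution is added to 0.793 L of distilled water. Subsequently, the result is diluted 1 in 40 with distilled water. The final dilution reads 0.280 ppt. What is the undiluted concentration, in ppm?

0.898 ppm

Overall dilution factor = 4.008 × 25 × 19.97 × 40.06 × 40 = 3.21 × 10⁶.
Original = 0.280 ppt × 3.21 × 10⁶ = 8.98 × 10⁵ ppt = 0.898 ppm.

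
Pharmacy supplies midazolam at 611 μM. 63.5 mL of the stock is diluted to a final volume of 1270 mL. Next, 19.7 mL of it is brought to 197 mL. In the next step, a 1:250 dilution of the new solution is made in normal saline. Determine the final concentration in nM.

Overall dilution factor = 20 × 10 × 250 = 5.00 × 10⁴.
611 μM / 5.00 × 10⁴ = 0.0122 μM = 12.2 nM.

12.2 nM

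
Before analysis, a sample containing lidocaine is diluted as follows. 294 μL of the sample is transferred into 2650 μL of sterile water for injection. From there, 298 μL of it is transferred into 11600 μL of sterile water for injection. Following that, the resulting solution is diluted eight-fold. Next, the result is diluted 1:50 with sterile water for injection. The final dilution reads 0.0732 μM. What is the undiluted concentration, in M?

0.0117 M

Overall dilution factor = 10.01 × 39.93 × 8 × 50 = 1.60 × 10⁵.
Original = 0.0732 μM × 1.60 × 10⁵ = 1.17 × 10⁴ μM = 0.0117 M.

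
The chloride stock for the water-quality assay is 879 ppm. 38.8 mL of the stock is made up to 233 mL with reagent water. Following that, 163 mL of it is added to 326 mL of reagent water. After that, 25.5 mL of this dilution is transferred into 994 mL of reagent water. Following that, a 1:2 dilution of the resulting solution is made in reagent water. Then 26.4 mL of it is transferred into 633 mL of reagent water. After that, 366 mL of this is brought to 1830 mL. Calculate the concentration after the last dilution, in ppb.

4.89 ppb

Overall dilution factor = 6.005 × 3 × 39.98 × 2 × 24.98 × 5 = 1.80 × 10⁵.
879 ppm / 1.80 × 10⁵ = 4.89 × 10⁻³ ppm = 4.89 ppb.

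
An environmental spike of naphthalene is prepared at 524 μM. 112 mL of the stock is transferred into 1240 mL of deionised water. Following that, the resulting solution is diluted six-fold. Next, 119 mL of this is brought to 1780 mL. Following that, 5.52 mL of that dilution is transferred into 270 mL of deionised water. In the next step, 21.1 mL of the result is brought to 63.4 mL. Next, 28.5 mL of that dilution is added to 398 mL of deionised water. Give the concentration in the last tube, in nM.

Overall dilution factor = 12.07 × 6 × 14.96 × 49.91 × 3.005 × 14.96 = 2.43 × 10⁶.
524 μM / 2.43 × 10⁶ = 2.16 × 10⁻⁴ μM = 0.216 nM.

0.216 nM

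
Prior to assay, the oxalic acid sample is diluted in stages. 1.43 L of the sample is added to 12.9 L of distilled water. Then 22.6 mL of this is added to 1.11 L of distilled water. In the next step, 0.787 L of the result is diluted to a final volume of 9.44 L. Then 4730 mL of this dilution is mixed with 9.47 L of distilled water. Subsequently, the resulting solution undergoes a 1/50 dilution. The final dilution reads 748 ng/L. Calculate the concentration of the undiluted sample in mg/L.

Overall dilution factor = 10.02 × 50.12 × 11.99 × 3.002 × 50 = 9.04 × 10⁵.
Original = 748 ng/L × 9.04 × 10⁵ = 6.76 × 10⁸ ng/L = 676 mg/L.

676 mg/L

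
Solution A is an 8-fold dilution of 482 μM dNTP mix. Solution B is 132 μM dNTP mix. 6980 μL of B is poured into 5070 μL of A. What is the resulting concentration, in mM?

0.102 mM

C_A = 482 μM / 8 = 60.2 μM.
C_mix = (C_A·V_A + C_B·V_B)/(V_A + V_B) = (60.2×5070 + 132×6980) / 12050 = 102 μM = 0.102 mM.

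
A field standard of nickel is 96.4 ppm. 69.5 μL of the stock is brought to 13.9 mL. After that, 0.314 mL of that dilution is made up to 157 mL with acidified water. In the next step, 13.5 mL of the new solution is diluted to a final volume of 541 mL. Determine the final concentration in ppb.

0.0241 ppb

Overall dilution factor = 200 × 500 × 40.07 = 4.01 × 10⁶.
96.4 ppm / 4.01 × 10⁶ = 2.41 × 10⁻⁵ ppm = 0.0241 ppb.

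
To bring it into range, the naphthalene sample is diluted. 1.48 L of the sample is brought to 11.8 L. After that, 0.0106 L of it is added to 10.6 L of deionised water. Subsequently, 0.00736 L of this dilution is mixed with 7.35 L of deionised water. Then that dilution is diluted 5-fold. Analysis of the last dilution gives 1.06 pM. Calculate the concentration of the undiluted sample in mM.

Overall dilution factor = 7.973 × 1001 × 999.6 × 5 = 3.99 × 10⁷.
Original = 1.06 pM × 3.99 × 10⁷ = 4.23 × 10⁷ pM = 0.0423 mM.

0.0423 mM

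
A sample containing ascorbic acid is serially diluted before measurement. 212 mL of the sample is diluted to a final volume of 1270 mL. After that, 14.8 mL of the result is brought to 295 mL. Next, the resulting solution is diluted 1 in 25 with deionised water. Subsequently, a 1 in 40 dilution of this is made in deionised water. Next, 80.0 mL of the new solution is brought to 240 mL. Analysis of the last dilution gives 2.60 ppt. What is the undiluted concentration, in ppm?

Overall dilution factor = 5.991 × 19.93 × 25 × 40 × 3 = 3.58 × 10⁵.
Original = 2.60 ppt × 3.58 × 10⁵ = 9.31 × 10⁵ ppt = 0.931 ppm.

0.931 ppm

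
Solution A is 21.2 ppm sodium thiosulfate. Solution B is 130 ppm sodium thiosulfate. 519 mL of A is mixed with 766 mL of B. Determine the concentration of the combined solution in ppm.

C_mix = (C_A·V_A + C_B·V_B)/(V_A + V_B) = (21.2×519 + 130×766) / 1285 = 86.1 ppm.

86.1 ppm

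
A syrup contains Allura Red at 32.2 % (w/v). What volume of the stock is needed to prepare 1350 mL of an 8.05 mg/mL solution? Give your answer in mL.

33.8 mL

8.05 mg/mL = 0.805 % (w/v).
V₁ = C₂V₂/C₁ = 0.805 × 1350 / 32.2 = 33.8 mL.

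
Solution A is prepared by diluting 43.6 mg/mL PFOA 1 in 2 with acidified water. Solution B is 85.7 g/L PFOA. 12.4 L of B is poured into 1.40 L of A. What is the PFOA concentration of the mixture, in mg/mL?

C_A = 43.6 mg/mL / 2 = 21.8 mg/mL.
C_B = 85.7 g/L = 85.7 mg/mL.
C_mix = (C_A·V_A + C_B·V_B)/(V_A + V_B) = (21.8×1.40 + 85.7×12.4) / 13.80 = 79.2 mg/mL.

79.2 mg/mL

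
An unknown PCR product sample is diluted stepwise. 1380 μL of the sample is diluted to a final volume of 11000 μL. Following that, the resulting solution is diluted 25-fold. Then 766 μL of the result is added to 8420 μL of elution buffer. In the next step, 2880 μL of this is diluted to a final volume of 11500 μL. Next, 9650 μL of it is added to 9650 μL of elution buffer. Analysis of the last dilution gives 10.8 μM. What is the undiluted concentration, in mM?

206 mM

Overall dilution factor = 7.971 × 25 × 11.99 × 3.993 × 2 = 1.91 × 10⁴.
Original = 10.8 μM × 1.91 × 10⁴ = 2.06 × 10⁵ μM = 206 mM.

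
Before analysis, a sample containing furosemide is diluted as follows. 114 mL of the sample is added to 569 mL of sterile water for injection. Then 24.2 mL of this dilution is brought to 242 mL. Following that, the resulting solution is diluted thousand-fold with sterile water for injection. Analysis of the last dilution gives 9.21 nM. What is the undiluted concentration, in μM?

552 μM

Overall dilution factor = 5.991 × 10 × 1000 = 5.99 × 10⁴.
Original = 9.21 nM × 5.99 × 10⁴ = 5.52 × 10⁵ nM = 552 μM.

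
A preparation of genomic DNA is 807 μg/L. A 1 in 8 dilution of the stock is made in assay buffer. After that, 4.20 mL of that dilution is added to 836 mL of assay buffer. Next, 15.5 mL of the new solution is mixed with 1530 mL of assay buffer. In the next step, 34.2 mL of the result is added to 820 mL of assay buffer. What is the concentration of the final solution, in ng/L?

Overall dilution factor = 8 × 200.0 × 99.71 × 24.98 = 3.99 × 10⁶.
807 μg/L / 3.99 × 10⁶ = 2.02 × 10⁻⁴ μg/L = 0.202 ng/L.

0.202 ng/L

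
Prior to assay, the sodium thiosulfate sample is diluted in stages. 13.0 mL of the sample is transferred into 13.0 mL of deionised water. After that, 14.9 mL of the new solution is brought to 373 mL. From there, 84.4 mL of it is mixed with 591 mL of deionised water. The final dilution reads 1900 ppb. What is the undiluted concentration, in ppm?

761 ppm

Overall dilution factor = 2 × 25.03 × 8.002 = 401.
Original = 1900 ppb × 401 = 7.61 × 10⁵ ppb = 761 ppm.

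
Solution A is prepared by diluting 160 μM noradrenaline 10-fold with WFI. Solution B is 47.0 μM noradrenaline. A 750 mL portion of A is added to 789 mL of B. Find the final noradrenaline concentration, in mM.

C_A = 160 μM / 10 = 16.0 μM.
C_mix = (C_A·V_A + C_B·V_B)/(V_A + V_B) = (16.0×750 + 47.0×789) / 1539 = 31.9 μM = 0.0319 mM.

0.0319 mM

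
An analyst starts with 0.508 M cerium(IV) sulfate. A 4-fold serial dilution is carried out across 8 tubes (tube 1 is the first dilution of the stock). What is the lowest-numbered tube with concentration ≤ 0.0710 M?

Tube n has concentration 0.508 M / 4ⁿ.
Need 4ⁿ ≥ 0.508 M / 0.0710 M = 7.15, so n ≥ 1.42.
First such tube: n = 2.

tube 2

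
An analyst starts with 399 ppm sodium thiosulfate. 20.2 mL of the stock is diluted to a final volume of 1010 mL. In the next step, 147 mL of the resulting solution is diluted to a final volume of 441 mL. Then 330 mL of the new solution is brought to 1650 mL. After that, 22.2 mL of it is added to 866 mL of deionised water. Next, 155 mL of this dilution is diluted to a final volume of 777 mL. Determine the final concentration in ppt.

2650 ppt

Overall dilution factor = 50 × 3 × 5 × 40.01 × 5.013 = 1.50 × 10⁵.
399 ppm / 1.50 × 10⁵ = 2.65 × 10⁻³ ppm = 2650 ppt.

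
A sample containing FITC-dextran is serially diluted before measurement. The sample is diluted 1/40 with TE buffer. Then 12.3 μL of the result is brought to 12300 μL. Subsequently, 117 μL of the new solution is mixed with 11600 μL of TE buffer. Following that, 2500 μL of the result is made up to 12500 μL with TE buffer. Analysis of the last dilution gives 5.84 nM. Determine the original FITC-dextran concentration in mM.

Overall dilution factor = 40 × 1000 × 100.1 × 5 = 2.00 × 10⁷.
Original = 5.84 nM × 2.00 × 10⁷ = 1.17 × 10⁸ nM = 117 mM.

117 mM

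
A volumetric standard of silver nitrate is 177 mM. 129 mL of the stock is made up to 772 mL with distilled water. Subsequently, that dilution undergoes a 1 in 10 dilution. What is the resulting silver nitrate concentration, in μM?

2960 μM

Overall dilution factor = 5.984 × 10 = 59.8.
177 mM / 59.8 = 2.96 mM = 2960 μM.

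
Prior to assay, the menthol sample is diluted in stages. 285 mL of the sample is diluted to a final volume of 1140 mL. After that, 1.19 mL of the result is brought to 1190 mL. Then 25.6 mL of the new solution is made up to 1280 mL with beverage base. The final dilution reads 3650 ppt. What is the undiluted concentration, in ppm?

Overall dilution factor = 4 × 1000 × 50 = 2.00 × 10⁵.
Original = 3650 ppt × 2.00 × 10⁵ = 7.30 × 10⁸ ppt = 730 ppm.

730 ppm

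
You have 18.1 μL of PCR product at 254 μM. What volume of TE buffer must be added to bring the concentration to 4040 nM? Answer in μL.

4040 nM = 4.04 μM.
V₂ = C₁V₁/C₂ = 254 × 18.1 / 4.04 = 1138 μL.
Diluent to add = V₂ − V₁ = 1138 − 18.1 = 1120 μL.

1120 μL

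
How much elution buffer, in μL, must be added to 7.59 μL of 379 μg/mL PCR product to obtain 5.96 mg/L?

475 μL

5.96 mg/L = 5.96 μg/mL.
V₂ = C₁V₁/C₂ = 379 × 7.59 / 5.96 = 483 μL.
Diluent to add = V₂ − V₁ = 483 − 7.59 = 475 μL.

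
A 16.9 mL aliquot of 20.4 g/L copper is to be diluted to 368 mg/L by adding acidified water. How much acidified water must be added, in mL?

920 mL

368 mg/L = 0.368 g/L.
V₂ = C₁V₁/C₂ = 20.4 × 16.9 / 0.368 = 937 mL.
Diluent to add = V₂ − V₁ = 937 − 16.9 = 920 mL.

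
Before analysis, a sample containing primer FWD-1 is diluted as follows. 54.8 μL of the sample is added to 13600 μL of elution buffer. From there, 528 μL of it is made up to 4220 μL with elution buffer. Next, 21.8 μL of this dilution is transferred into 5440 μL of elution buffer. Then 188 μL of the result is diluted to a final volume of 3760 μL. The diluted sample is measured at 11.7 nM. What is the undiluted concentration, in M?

Overall dilution factor = 249.2 × 7.992 × 250.5 × 20 = 9.98 × 10⁶.
Original = 11.7 nM × 9.98 × 10⁶ = 1.17 × 10⁸ nM = 0.117 M.

0.117 M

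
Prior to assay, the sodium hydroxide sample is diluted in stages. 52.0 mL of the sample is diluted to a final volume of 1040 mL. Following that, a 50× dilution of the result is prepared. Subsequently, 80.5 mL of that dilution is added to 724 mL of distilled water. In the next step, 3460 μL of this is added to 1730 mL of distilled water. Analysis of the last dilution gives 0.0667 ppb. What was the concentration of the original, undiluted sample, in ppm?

334 ppm

Overall dilution factor = 20 × 50 × 9.994 × 501 = 5.01 × 10⁶.
Original = 0.0667 ppb × 5.01 × 10⁶ = 3.34 × 10⁵ ppb = 334 ppm.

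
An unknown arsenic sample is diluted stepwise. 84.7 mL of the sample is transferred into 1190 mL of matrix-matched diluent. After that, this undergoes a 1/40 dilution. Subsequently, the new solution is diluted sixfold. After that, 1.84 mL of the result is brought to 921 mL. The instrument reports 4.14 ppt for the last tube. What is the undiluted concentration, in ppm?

7.48 ppm

Overall dilution factor = 15.05 × 40 × 6 × 500.5 = 1.81 × 10⁶.
Original = 4.14 ppt × 1.81 × 10⁶ = 7.48 × 10⁶ ppt = 7.48 ppm.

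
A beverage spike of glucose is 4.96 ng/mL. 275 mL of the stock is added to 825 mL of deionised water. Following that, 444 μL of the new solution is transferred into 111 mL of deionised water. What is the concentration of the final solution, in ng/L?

Overall dilution factor = 4 × 251 = 1004.
4.96 ng/mL / 1004 = 4.94 × 10⁻³ ng/mL = 4.94 ng/L.

4.94 ng/L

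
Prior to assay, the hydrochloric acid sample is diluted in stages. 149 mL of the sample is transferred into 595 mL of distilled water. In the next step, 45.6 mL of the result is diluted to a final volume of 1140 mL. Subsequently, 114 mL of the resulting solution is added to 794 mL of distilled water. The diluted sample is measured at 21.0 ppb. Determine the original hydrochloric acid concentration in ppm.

20.9 ppm

Overall dilution factor = 4.993 × 25 × 7.965 = 994.
Original = 21.0 ppb × 994 = 2.09 × 10⁴ ppb = 20.9 ppm.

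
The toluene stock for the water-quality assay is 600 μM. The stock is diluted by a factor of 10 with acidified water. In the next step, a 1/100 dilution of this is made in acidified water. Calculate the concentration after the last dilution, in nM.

600 nM

Overall dilution factor = 10 × 100 = 1000.
600 μM / 1000 = 0.600 μM = 600 nM.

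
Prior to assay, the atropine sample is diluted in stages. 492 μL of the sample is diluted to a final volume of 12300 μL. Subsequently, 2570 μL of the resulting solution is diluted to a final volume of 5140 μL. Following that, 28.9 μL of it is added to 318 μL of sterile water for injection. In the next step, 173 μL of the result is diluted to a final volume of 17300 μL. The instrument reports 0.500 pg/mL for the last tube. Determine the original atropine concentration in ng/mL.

Overall dilution factor = 25 × 2 × 12.00 × 100 = 6.00 × 10⁴.
Original = 0.500 pg/mL × 6.00 × 10⁴ = 3.00 × 10⁴ pg/mL = 30.0 ng/mL.

30.0 ng/mL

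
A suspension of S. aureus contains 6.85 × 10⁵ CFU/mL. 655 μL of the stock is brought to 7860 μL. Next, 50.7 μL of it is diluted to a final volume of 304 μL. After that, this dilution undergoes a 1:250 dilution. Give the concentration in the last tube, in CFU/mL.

38.1 CFU/mL

Overall dilution factor = 12 × 5.996 × 250 = 1.80 × 10⁴.
6.85 × 10⁵ CFU/mL / 1.80 × 10⁴ = 38.1 CFU/mL.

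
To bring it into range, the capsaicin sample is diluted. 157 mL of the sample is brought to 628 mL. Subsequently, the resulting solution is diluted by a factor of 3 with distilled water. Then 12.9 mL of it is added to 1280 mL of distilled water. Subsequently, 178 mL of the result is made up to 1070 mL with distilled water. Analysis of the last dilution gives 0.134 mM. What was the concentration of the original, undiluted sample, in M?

Overall dilution factor = 4 × 3 × 100.2 × 6.011 = 7230.
Original = 0.134 mM × 7230 = 969 mM = 0.969 M.

0.969 M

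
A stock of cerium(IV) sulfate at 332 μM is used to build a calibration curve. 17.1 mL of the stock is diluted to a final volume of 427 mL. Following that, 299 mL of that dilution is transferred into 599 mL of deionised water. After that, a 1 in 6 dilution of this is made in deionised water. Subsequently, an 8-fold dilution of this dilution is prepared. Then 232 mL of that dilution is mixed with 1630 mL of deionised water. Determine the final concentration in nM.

11.5 nM

Overall dilution factor = 24.97 × 3.003 × 6 × 8 × 8.026 = 2.89 × 10⁴.
332 μM / 2.89 × 10⁴ = 0.0115 μM = 11.5 nM.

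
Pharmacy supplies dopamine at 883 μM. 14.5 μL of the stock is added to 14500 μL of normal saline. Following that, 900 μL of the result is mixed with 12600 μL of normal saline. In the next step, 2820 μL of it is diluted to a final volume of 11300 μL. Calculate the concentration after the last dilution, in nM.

Overall dilution factor = 1001 × 15 × 4.007 = 6.02 × 10⁴.
883 μM / 6.02 × 10⁴ = 0.0147 μM = 14.7 nM.

14.7 nM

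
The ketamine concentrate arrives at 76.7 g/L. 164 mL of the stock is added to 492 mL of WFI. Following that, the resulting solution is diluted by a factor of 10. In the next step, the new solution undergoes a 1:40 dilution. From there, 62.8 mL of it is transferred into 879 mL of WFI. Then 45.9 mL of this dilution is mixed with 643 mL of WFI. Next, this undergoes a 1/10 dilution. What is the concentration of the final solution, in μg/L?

21.3 μg/L

Overall dilution factor = 4 × 10 × 40 × 15.00 × 15.01 × 10 = 3.60 × 10⁶.
76.7 g/L / 3.60 × 10⁶ = 2.13 × 10⁻⁵ g/L = 21.3 μg/L.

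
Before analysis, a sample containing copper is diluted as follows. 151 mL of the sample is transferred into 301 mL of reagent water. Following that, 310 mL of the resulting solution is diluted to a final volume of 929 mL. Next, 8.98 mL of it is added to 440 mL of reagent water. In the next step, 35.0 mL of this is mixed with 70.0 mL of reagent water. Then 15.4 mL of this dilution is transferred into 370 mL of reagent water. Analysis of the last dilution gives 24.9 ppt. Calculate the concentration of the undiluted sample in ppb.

838 ppb

Overall dilution factor = 2.993 × 2.997 × 50.00 × 3 × 25.03 = 3.37 × 10⁴.
Original = 24.9 ppt × 3.37 × 10⁴ = 8.38 × 10⁵ ppt = 838 ppb.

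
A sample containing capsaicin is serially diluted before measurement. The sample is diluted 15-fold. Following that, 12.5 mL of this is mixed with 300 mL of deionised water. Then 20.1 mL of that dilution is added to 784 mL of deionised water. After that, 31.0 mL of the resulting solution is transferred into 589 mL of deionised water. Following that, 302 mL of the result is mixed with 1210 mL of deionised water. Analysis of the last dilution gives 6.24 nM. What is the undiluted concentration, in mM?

Overall dilution factor = 15 × 25 × 40.00 × 20 × 5.007 = 1.50 × 10⁶.
Original = 6.24 nM × 1.50 × 10⁶ = 9.37 × 10⁶ nM = 9.37 mM.

9.37 mM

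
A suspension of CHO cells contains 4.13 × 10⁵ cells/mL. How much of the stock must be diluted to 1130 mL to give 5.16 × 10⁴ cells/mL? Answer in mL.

141 mL

V₁ = C₂V₂/C₁ = 5.16 × 10⁴ × 1130 / 4.13 × 10⁵ = 141 mL.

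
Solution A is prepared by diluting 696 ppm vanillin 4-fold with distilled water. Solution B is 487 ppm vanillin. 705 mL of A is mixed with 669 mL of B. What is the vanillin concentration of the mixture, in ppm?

C_A = 696 ppm / 4 = 174 ppm.
C_mix = (C_A·V_A + C_B·V_B)/(V_A + V_B) = (174×705 + 487×669) / 1374 = 326 ppm.

326 ppm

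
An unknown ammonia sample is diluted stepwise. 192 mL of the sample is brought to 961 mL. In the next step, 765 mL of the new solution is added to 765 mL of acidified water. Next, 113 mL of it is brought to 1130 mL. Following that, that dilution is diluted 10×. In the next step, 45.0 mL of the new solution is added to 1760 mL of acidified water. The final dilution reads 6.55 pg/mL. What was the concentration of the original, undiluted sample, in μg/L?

263 μg/L

Overall dilution factor = 5.005 × 2 × 10 × 10 × 40.11 = 4.02 × 10⁴.
Original = 6.55 pg/mL × 4.02 × 10⁴ = 2.63 × 10⁵ pg/mL = 263 μg/L.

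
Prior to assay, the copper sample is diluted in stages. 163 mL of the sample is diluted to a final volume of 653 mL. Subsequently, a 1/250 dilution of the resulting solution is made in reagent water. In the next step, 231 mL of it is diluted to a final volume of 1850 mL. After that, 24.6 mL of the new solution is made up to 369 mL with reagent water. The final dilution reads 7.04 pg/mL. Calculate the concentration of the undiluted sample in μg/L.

Overall dilution factor = 4.006 × 250 × 8.009 × 15 = 1.20 × 10⁵.
Original = 7.04 pg/mL × 1.20 × 10⁵ = 8.47 × 10⁵ pg/mL = 847 μg/L.

847 μg/L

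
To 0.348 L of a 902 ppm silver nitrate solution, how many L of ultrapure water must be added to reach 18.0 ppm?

17.1 L

V₂ = C₁V₁/C₂ = 902 × 0.348 / 18.0 = 17.4 L.
Diluent to add = V₂ − V₁ = 17.4 − 0.348 = 17.1 L.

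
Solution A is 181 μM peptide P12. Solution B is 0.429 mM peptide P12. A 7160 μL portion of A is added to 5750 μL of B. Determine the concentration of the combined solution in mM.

0.291 mM

C_B = 0.429 mM = 429 μM.
C_mix = (C_A·V_A + C_B·V_B)/(V_A + V_B) = (181×7160 + 429×5750) / 12910 = 291 μM = 0.291 mM.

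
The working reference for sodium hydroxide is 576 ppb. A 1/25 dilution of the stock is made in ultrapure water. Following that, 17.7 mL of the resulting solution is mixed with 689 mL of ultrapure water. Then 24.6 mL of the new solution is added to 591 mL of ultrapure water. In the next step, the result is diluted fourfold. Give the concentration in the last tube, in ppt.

5.76 ppt

Overall dilution factor = 25 × 39.93 × 25.02 × 4 = 9.99 × 10⁴.
576 ppb / 9.99 × 10⁴ = 5.76 × 10⁻³ ppb = 5.76 ppt.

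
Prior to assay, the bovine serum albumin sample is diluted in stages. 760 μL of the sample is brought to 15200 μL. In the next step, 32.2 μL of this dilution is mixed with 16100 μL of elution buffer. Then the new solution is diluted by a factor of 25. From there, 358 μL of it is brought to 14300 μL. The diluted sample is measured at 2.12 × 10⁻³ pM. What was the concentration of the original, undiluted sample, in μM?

Overall dilution factor = 20 × 501 × 25 × 39.94 = 1.00 × 10⁷.
Original = 2.12 × 10⁻³ pM × 1.00 × 10⁷ = 2.12 × 10⁴ pM = 0.0212 μM.

0.0212 μM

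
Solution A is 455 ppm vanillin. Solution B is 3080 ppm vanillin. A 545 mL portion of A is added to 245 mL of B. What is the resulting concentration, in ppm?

1270 ppm

C_mix = (C_A·V_A + C_B·V_B)/(V_A + V_B) = (455×545 + 3080×245) / 790.0 = 1269 ppm.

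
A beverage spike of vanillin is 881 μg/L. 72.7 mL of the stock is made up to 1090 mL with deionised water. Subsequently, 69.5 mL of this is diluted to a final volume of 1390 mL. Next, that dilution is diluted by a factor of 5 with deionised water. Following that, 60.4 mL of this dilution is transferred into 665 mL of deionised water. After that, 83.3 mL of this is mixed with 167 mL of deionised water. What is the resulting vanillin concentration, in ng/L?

16.3 ng/L

Overall dilution factor = 14.99 × 20 × 5 × 12.01 × 3.005 = 5.41 × 10⁴.
881 μg/L / 5.41 × 10⁴ = 0.0163 μg/L = 16.3 ng/L.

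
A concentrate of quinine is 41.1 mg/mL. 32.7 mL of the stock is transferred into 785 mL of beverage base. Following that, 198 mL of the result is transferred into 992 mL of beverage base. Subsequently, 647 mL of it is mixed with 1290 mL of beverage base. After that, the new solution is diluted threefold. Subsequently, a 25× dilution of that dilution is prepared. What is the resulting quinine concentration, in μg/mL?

Overall dilution factor = 25.01 × 6.010 × 2.994 × 3 × 25 = 3.37 × 10⁴.
41.1 mg/mL / 3.37 × 10⁴ = 1.22 × 10⁻³ mg/mL = 1.22 μg/mL.

1.22 μg/mL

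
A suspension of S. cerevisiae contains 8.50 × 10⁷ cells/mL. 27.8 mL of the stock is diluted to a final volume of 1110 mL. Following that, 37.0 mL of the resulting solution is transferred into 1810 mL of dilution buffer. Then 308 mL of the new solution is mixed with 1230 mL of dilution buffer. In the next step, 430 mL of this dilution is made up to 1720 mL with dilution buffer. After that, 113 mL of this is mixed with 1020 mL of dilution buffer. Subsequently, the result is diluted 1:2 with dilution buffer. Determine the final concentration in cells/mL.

Overall dilution factor = 39.93 × 49.92 × 4.994 × 4 × 10.03 × 2 = 7.98 × 10⁵.
8.50 × 10⁷ cells/mL / 7.98 × 10⁵ = 106 cells/mL.

106 cells/mL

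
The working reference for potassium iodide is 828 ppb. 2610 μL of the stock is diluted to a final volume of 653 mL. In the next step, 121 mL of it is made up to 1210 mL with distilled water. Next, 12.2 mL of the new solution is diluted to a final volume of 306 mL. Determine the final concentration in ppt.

Overall dilution factor = 250.2 × 10 × 25.08 = 6.28 × 10⁴.
828 ppb / 6.28 × 10⁴ = 0.0132 ppb = 13.2 ppt.

13.2 ppt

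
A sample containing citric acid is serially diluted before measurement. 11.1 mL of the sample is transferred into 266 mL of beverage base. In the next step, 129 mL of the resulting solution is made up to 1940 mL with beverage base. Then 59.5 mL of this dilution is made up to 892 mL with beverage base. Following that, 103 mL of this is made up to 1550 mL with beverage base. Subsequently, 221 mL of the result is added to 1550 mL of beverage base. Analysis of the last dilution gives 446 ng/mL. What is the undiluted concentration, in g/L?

303 g/L

Overall dilution factor = 24.96 × 15.04 × 14.99 × 15.05 × 8.014 = 6.79 × 10⁵.
Original = 446 ng/mL × 6.79 × 10⁵ = 3.03 × 10⁸ ng/mL = 303 g/L.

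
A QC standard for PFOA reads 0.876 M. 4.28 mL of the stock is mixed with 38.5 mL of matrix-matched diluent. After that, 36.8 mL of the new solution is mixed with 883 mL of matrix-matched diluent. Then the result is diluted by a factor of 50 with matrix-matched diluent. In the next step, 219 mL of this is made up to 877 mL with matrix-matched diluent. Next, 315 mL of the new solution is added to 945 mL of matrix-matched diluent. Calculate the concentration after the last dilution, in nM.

4380 nM

Overall dilution factor = 9.995 × 24.99 × 50 × 4.005 × 4 = 2.00 × 10⁵.
0.876 M / 2.00 × 10⁵ = 4.38 × 10⁻⁶ M = 4380 nM.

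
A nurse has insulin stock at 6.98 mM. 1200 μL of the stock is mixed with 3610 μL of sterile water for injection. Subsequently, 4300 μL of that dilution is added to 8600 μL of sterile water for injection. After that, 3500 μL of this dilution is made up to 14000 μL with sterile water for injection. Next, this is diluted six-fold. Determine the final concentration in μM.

24.2 μM

Overall dilution factor = 4.008 × 3 × 4 × 6 = 289.
6.98 mM / 289 = 0.0242 mM = 24.2 μM.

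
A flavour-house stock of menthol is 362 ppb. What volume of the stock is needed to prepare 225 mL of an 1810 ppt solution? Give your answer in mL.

1810 ppt = 1.81 ppb.
V₁ = C₂V₂/C₁ = 1.81 × 225 / 362 = 1.12 mL.

1.12 mL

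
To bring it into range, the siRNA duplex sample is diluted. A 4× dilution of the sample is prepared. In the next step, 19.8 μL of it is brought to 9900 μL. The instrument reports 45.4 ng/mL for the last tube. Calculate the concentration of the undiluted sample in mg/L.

Overall dilution factor = 4 × 500 = 2000.
Original = 45.4 ng/mL × 2000 = 9.08 × 10⁴ ng/mL = 90.8 mg/L.

90.8 mg/L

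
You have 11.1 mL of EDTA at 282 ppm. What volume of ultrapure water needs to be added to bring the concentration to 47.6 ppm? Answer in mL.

54.7 mL

V₂ = C₁V₁/C₂ = 282 × 11.1 / 47.6 = 65.8 mL.
Diluent to add = V₂ − V₁ = 65.8 − 11.1 = 54.7 mL.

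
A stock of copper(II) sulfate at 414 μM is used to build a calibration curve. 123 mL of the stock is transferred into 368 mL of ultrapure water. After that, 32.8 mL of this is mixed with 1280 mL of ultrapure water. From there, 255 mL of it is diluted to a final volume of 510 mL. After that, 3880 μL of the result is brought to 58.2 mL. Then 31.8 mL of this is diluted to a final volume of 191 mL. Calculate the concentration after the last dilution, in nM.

14.4 nM

Overall dilution factor = 3.992 × 40.02 × 2 × 15 × 6.006 = 2.88 × 10⁴.
414 μM / 2.88 × 10⁴ = 0.0144 μM = 14.4 nM.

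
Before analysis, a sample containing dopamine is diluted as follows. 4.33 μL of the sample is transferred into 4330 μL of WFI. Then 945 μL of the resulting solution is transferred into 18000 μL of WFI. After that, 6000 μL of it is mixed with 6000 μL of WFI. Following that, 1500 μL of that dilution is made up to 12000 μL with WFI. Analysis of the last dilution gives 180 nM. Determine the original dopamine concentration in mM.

57.8 mM

Overall dilution factor = 1001 × 20.05 × 2 × 8 = 3.21 × 10⁵.
Original = 180 nM × 3.21 × 10⁵ = 5.78 × 10⁷ nM = 57.8 mM.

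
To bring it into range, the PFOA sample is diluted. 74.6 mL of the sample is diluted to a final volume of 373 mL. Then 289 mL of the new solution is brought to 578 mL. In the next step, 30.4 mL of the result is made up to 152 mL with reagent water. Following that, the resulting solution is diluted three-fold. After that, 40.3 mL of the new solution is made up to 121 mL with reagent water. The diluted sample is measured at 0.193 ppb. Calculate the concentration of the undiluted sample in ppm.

Overall dilution factor = 5 × 2 × 5 × 3 × 3.002 = 450.
Original = 0.193 ppb × 450 = 86.9 ppb = 0.0869 ppm.

0.0869 ppm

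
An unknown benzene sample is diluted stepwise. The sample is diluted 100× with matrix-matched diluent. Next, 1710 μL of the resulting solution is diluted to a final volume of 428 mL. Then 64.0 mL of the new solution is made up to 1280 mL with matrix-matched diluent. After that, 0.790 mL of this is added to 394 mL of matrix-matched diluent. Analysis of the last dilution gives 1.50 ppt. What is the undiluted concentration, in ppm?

Overall dilution factor = 100 × 250.3 × 20 × 499.7 = 2.50 × 10⁸.
Original = 1.50 ppt × 2.50 × 10⁸ = 3.75 × 10⁸ ppt = 375 ppm.

375 ppm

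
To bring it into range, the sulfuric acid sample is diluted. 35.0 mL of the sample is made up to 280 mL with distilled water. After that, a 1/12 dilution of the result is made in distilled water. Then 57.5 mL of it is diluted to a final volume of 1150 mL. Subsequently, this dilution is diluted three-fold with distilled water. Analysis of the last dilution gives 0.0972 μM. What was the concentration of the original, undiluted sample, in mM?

Overall dilution factor = 8 × 12 × 20 × 3 = 5760.
Original = 0.0972 μM × 5760 = 560 μM = 0.560 mM.

0.560 mM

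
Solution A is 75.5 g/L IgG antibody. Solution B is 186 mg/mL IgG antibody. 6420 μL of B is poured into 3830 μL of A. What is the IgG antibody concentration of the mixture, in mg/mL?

145 mg/mL

C_B = 186 mg/mL = 186 g/L.
C_mix = (C_A·V_A + C_B·V_B)/(V_A + V_B) = (75.5×3830 + 186×6420) / 10250 = 145 g/L = 145 mg/mL.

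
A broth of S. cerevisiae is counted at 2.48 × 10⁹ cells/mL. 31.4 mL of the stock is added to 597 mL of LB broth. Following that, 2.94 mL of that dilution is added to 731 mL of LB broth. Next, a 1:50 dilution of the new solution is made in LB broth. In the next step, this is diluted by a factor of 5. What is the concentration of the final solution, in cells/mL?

1990 cells/mL

Overall dilution factor = 20.01 × 249.6 × 50 × 5 = 1.25 × 10⁶.
2.48 × 10⁹ cells/mL / 1.25 × 10⁶ = 1990 cells/mL.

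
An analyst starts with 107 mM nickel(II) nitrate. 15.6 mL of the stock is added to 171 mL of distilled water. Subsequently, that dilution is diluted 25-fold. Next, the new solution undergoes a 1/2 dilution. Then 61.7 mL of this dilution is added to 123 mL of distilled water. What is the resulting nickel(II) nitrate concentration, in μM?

59.8 μM

Overall dilution factor = 11.96 × 25 × 2 × 2.994 = 1790.
107 mM / 1790 = 0.0598 mM = 59.8 μM.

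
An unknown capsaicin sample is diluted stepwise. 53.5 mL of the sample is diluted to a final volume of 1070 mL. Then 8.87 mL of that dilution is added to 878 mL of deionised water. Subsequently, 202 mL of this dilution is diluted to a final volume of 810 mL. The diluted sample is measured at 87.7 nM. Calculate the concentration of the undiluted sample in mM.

0.703 mM

Overall dilution factor = 20 × 99.99 × 4.010 = 8019.
Original = 87.7 nM × 8019 = 7.03 × 10⁵ nM = 0.703 mM.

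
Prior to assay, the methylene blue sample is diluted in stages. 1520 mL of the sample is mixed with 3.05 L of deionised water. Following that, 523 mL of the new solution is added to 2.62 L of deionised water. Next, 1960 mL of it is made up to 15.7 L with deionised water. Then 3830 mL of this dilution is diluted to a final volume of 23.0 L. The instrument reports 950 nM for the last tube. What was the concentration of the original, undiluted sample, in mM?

Overall dilution factor = 3.007 × 6.010 × 8.010 × 6.005 = 869.
Original = 950 nM × 869 = 8.26 × 10⁵ nM = 0.826 mM.

0.826 mM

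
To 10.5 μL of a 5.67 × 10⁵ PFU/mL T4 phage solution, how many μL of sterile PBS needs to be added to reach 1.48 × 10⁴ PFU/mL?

392 μL

V₂ = C₁V₁/C₂ = 5.67 × 10⁵ × 10.5 / 1.48 × 10⁴ = 402 μL.
Diluent to add = V₂ − V₁ = 402 − 10.5 = 392 μL.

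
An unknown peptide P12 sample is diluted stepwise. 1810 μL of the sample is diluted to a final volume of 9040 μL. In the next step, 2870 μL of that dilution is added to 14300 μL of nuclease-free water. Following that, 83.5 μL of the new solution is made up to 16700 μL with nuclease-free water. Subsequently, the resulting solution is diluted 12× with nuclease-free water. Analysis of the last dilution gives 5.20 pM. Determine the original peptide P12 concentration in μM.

Overall dilution factor = 4.994 × 5.983 × 200 × 12 = 7.17 × 10⁴.
Original = 5.20 pM × 7.17 × 10⁴ = 3.73 × 10⁵ pM = 0.373 μM.

0.373 μM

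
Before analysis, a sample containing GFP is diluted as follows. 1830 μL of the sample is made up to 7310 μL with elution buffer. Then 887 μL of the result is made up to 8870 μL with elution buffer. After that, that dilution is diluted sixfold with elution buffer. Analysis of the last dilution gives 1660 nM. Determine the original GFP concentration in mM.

Overall dilution factor = 3.995 × 10 × 6 = 240.
Original = 1660 nM × 240 = 3.98 × 10⁵ nM = 0.398 mM.

0.398 mM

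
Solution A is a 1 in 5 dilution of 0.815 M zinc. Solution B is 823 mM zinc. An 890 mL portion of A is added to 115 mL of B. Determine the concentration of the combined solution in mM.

C_A = 0.815 M / 5 = 0.163 M.
C_B = 823 mM = 0.823 M.
C_mix = (C_A·V_A + C_B·V_B)/(V_A + V_B) = (0.163×890 + 0.823×115) / 1005 = 0.239 M = 239 mM.

239 mM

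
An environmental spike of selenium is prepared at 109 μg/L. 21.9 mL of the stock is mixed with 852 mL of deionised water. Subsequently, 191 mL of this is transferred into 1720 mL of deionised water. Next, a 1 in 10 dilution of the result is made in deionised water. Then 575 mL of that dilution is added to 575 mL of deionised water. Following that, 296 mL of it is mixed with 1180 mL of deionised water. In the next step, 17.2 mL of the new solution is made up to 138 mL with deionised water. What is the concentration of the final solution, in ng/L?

Overall dilution factor = 39.90 × 10.01 × 10 × 2 × 4.986 × 8.023 = 3.19 × 10⁵.
109 μg/L / 3.19 × 10⁵ = 3.41 × 10⁻⁴ μg/L = 0.341 ng/L.

0.341 ng/L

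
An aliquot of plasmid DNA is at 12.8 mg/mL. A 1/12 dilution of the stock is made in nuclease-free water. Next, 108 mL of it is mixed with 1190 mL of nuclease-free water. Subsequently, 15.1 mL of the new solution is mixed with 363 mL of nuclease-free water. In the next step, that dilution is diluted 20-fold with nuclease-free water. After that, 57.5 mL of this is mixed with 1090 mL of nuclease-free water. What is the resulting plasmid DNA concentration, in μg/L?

Overall dilution factor = 12 × 12.02 × 25.04 × 20 × 19.96 = 1.44 × 10⁶.
12.8 mg/mL / 1.44 × 10⁶ = 8.88 × 10⁻⁶ mg/mL = 8.88 μg/L.

8.88 μg/L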